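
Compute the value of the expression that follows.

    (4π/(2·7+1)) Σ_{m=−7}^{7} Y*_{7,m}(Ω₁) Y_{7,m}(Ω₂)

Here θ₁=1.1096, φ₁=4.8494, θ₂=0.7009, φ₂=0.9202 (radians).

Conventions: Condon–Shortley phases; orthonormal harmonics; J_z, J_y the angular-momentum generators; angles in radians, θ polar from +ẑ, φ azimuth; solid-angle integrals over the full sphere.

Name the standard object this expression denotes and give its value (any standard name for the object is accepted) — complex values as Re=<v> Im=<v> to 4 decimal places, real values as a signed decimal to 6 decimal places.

Legendre polynomial (addition theorem), +0.141389

This sum is the spherical-harmonic addition theorem: it equals the Legendre polynomial P_l(cos γ) of the angle γ between the two directions.
Addition theorem: P_7(cos γ) = (4π/15) Σ_m Y*_{lm}(Ω₁) Y_{lm}(Ω₂), m = −7…7:
  [-7]  conj(Y_{7,-7})(Ω₁) = -0.189077+0.132634i ; Y_{7,-7}(Ω₂) = +0.022910-0.003655i ; Δ = -0.003847+0.003730i
  [-6]  conj(Y_{7,-6})(Ω₁) = -0.292323-0.314587i ; Y_{7,-6}(Ω₂) = +0.074423+0.071017i ; Δ = +0.000586-0.044172i
  [-5]  conj(Y_{7,-5})(Ω₁) = +0.210536-0.257676i ; Y_{7,-5}(Ω₂) = -0.029999+0.268203i ; Δ = +0.062794+0.064196i
  [-4]  conj(Y_{7,-4})(Ω₁) = -0.076272-0.046558i ; Y_{7,-4}(Ω₂) = -0.382389+0.228804i ; Δ = +0.039818+0.000352i
  [-3]  conj(Y_{7,-3})(Ω₁) = +0.141658-0.325009i ; Y_{7,-3}(Ω₂) = -0.364622-0.146054i ; Δ = -0.099121+0.097815i
  [-2]  conj(Y_{7,-2})(Ω₁) = +0.063221+0.017771i ; Y_{7,-2}(Ω₂) = +0.006139+0.022217i ; Δ = -0.000007+0.001514i
  [-1]  conj(Y_{7,-1})(Ω₁) = +0.044170-0.320361i ; Y_{7,-1}(Ω₂) = -0.237920+0.312582i ; Δ = +0.089630+0.090027i
  [+0]  conj(Y_{7,0})(Ω₁) = +0.107438-0.000000i ; Y_{7,0}(Ω₂) = -0.101783+0.000000i ; Δ = -0.010935+0.000000i
  [+1]  conj(Y_{7,1})(Ω₁) = -0.044170-0.320361i ; Y_{7,1}(Ω₂) = +0.237920+0.312582i ; Δ = +0.089630-0.090027i
  [+2]  conj(Y_{7,2})(Ω₁) = +0.063221-0.017771i ; Y_{7,2}(Ω₂) = +0.006139-0.022217i ; Δ = -0.000007-0.001514i
  [+3]  conj(Y_{7,3})(Ω₁) = -0.141658-0.325009i ; Y_{7,3}(Ω₂) = +0.364622-0.146054i ; Δ = -0.099121-0.097815i
  [+4]  conj(Y_{7,4})(Ω₁) = -0.076272+0.046558i ; Y_{7,4}(Ω₂) = -0.382389-0.228804i ; Δ = +0.039818-0.000352i
  [+5]  conj(Y_{7,5})(Ω₁) = -0.210536-0.257676i ; Y_{7,5}(Ω₂) = +0.029999+0.268203i ; Δ = +0.062794-0.064196i
  [+6]  conj(Y_{7,6})(Ω₁) = -0.292323+0.314587i ; Y_{7,6}(Ω₂) = +0.074423-0.071017i ; Δ = +0.000586+0.044172i
  [+7]  conj(Y_{7,7})(Ω₁) = +0.189077+0.132634i ; Y_{7,7}(Ω₂) = -0.022910-0.003655i ; Δ = -0.003847-0.003730i
Accumulated sum +0.168771-0.000000i; after 4π/(2l+1) scaling, +0.141389-0.000000i ⇒ P_7 = 0.141389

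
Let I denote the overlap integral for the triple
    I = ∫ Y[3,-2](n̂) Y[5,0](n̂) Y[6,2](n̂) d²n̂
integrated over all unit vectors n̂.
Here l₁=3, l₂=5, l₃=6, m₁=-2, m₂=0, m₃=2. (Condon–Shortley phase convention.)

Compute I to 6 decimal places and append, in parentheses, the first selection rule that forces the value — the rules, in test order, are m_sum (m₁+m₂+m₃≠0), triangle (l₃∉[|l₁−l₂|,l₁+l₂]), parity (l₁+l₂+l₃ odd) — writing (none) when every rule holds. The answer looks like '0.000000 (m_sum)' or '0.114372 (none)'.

Rules hold: Σm=0, L=14 even, 2≤6≤8.
N = 7·11·13 = 1001
Δ = 2!·4!·8!/15! = 1/675675
Racah Σ t=0..2: t=0:+1/8640 t=1:−1/2304 t=2:+1/8640 = -7/34560
⇒ 3j(3 5 6; 0 0 0)² = 7/429, sgn -1
Racah Σ t=1..2: t=1:−1/13824 t=2:+1/8640 = 1/23040
⇒ 3j(3 5 6; -2 0 2)² = 2/429, sgn +1
4πI² = N·(3j₀)²·(3jₘ)² = 98/1287
I = -1·√(0.0761461/4π) = -0.07784287
No selection rule forces the value: the integral is nonzero (none).

-0.077843 (none)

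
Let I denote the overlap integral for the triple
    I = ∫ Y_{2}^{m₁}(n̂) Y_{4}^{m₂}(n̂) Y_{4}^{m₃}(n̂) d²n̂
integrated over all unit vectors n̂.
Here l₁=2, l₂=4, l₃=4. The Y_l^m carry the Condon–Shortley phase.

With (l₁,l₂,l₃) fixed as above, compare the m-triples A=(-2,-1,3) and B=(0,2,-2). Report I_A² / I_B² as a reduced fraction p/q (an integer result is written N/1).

189/32

Shared (l₁,l₂,l₃)=(2,4,4): N and (l;000)² cancel in I_A²/I_B².
A: Δ = 2!·2!·6!/11! = 1/13860; Racah Σ t=2..2: t=2:+1/480 = 1/480; ⇒ 3j(2 4 4; -2 -1 3)² = 3/110, sgn -1
B: Δ = 2!·2!·6!/11! = 1/13860; Racah Σ t=0..2: t=0:+1/2880 t=1:−1/120 t=2:+1/192 = -1/360; ⇒ 3j(2 4 4; 0 2 -2)² = 16/3465, sgn -1
I_A²/I_B² = (3/110)/(16/3465) = 189/32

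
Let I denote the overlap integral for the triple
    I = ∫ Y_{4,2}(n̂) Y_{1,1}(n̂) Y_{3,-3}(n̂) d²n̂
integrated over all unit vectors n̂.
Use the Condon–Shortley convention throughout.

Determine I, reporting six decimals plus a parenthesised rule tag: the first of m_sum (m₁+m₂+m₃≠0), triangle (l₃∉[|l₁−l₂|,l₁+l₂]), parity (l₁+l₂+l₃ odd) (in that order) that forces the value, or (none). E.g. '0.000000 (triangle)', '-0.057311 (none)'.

0.061558 (none)

m-sum 0 ✓  L=8 even ✓  3≤3≤5 ✓
Π(2lᵢ+1) = 9×3×7 = 189
triangle coeff Δ(4,1,3) = 1/252
Σ_t [1,1]: t=1:−1/36 = -1/36
(3j)²=4/63 [(4 1 3; 0 0 0)], sign=+1
Σ_t [2,2]: t=2:+1/1440 = 1/1440
(3j)²=1/252 [(4 1 3; 2 1 -3)], sign=+1
⇒ 4πI² = 1/21
I = (+1)√(1/21/(4π)) = 0.06155813
No selection rule forces the value: the integral is nonzero (none).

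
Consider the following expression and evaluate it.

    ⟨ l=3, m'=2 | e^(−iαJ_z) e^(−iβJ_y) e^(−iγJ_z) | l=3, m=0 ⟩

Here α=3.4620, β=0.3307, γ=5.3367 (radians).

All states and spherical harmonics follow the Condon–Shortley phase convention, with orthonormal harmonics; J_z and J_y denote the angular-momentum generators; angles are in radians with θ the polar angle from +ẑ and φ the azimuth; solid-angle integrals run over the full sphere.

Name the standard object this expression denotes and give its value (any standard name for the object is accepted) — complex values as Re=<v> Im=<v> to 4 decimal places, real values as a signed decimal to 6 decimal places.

Wigner D-matrix element, Re=0.1095 Im=-0.0816

This is a Wigner D-matrix element — the rotation-matrix element ⟨l m'| R(α,β,γ) |l m⟩ in the angular-momentum basis.
D^3_{2,0}(3.4620,0.3307,5.3367) = e^{-i·2·3.4620}·d^3_{2,0}(0.3307)·e^{-i·0·5.3367}. Compute d first:
Half-angle: c=0.986361, s=0.164598. N=√(120·1·6·6)=65.726707
Admissible k: 0..1 (factorial args all ≥0)
  k=0: (−1)^2·65.7267/(12)·0.9864^4·0.1646^2 = +0.140459
  k=1: (−1)^3·65.7267/(12)·0.9864^2·0.1646^4 = -0.003911
d^3_{2,0}(0.3307) = +0.140459 -0.003911 = +0.136548
D = (+0.801609-0.597849i)·(+0.136548)·(+1.000000+0.000000i) = +0.109458-0.081635i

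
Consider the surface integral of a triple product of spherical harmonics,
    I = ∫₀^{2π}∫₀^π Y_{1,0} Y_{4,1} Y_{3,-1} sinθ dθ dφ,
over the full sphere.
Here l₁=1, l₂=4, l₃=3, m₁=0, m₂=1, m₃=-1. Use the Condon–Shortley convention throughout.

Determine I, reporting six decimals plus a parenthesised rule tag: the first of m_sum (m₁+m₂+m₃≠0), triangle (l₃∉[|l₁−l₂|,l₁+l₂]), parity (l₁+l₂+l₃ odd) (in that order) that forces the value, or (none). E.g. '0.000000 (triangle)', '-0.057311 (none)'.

Checks pass: Σm=0; 8 even; l₃=3∈[3,5].
(2·1+1)(2·4+1)(2·3+1) = 189
Δ: 2! 0! 6! / 9! → 1/252
sum: t=1:−1/36 = -1/36
3j²(1 4 3; 0 0 0) = Δ·Π!·Σ² = 4/63  (sign +1)
sum: t=1:−1/48 = -1/48
3j²(1 4 3; 0 1 -1) = Δ·Π!·Σ² = 5/84  (sign -1)
combine: 4πI² = 189·4/63·5/84 = 5/7
take √, sign -1: I = -0.23841361
No selection rule forces the value: the integral is nonzero (none).

-0.238414 (none)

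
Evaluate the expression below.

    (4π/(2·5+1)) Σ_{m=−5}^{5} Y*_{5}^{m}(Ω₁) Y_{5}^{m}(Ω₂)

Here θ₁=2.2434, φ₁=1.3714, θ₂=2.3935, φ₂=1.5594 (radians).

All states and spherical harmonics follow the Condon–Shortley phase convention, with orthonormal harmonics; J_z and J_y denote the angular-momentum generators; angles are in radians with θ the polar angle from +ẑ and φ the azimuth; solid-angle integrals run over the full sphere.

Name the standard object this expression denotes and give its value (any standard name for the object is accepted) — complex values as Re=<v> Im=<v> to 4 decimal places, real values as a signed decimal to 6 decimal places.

This sum is the spherical-harmonic addition theorem: it equals the Legendre polynomial P_l(cos γ) of the angle γ between the two directions.
Summing Y*_{l m}(θ₁,φ₁)·Y_{l m}(θ₂,φ₂) over m ∈ [−5, 5]; prefactor 4π/(2·5+1) = 1.142397:
  m=-5: (0.11414 + 0.07377j) × (0.00385 - 0.06749j) = 0.00542 - 0.00742j  (running Σ = 0.00542 - 0.00742j)
  m=-4: (-0.23908 + 0.24498j) × (-0.23011 - 0.01050j) = 0.05759 - 0.05386j  (running Σ = 0.06301 - 0.06128j)
  m=-3: (-0.23248 - 0.34114j) × (-0.01428 + 0.41740j) = 0.14571 - 0.09217j  (running Σ = 0.20872 - 0.15345j)
  m=-2: (0.09792 - 0.04126j) × (0.35159 + 0.00802j) = 0.03476 - 0.01372j  (running Σ = 0.24348 - 0.16717j)
  m=-1: (-0.06303 - 0.31191j) × (-0.00114 + 0.10020j) = 0.03133 - 0.00596j  (running Σ = 0.27480 - 0.17313j)
  m=0: (0.19521 + 0.00000j) × (0.37919 + 0.00000j) = 0.07402 + 0.00000j  (running Σ = 0.34882 - 0.17313j)
  m=1: (0.06303 - 0.31191j) × (0.00114 + 0.10020j) = 0.03133 + 0.00596j  (running Σ = 0.38015 - 0.16717j)
  m=2: (0.09792 + 0.04126j) × (0.35159 - 0.00802j) = 0.03476 + 0.01372j  (running Σ = 0.41491 - 0.15345j)
  m=3: (0.23248 - 0.34114j) × (0.01428 + 0.41740j) = 0.14571 + 0.09217j  (running Σ = 0.56062 - 0.06128j)
  m=4: (-0.23908 - 0.24498j) × (-0.23011 + 0.01050j) = 0.05759 + 0.05386j  (running Σ = 0.61820 - 0.00742j)
  m=5: (-0.11414 + 0.07377j) × (-0.00385 - 0.06749j) = 0.00542 + 0.00742j  (running Σ = 0.62362 + 0.00000j)
Accumulated sum 0.62362 + 0.00000j; after 4π/(2l+1) scaling, 0.71243 + 0.00000j ⇒ P_5 = 0.712425

Legendre polynomial (addition theorem), +0.712425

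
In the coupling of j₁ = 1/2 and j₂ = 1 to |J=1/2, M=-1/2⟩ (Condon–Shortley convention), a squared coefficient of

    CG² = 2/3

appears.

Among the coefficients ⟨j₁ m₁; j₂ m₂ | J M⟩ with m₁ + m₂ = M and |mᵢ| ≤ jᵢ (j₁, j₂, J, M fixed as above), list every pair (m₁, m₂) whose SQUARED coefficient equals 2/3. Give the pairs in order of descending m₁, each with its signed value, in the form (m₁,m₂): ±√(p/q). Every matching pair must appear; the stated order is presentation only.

(1/2,-1): +√(2/3)

Admissible pairs with m₁+m₂ = M = -1/2: (-1/2,0), (1/2,-1)
  (m₁,m₂)=(1/2,-1): CG² = 2/3, CG = +√(2/3)   ← matches the target
  (m₁,m₂)=(-1/2,0): CG² = 1/3, CG = −√(1/3)
Pairs with CG² = 2/3: (1/2,-1): +√(2/3)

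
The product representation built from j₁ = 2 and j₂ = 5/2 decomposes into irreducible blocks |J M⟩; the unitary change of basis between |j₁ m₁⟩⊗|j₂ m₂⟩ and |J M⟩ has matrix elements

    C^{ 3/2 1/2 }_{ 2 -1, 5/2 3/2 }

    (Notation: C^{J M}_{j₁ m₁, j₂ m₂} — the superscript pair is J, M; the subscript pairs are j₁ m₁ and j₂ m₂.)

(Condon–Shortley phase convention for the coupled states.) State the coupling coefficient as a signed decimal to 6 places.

triangle: 3!×1!×2!/7! = 12/5040
(j±m)!: 1!×3!×4!×1!×2!×1! = 288
prefactor² = (2J+1)×Δ×N² = 96/35
  k=2: +1/(2!×1!×1!×2!×0!×0!) = 1/4
  k=3: −1/(3!×0!×0!×1!×1!×1!) = -1/6
Σ = 1/12  ⇒  CG² = 96/35×(1/12)² = 2/105
CG = +√(2/105) = +0.138013

+0.138013  (= +√(2/105))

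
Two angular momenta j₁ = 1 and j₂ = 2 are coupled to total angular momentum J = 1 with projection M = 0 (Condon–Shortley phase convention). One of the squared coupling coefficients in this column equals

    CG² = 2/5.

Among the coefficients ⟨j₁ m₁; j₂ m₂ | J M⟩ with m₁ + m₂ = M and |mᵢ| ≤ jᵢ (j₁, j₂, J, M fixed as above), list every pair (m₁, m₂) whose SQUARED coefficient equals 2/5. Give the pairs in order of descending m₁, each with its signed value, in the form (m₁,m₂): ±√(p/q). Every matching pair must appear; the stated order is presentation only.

(0,0): −√(2/5)

Admissible pairs with m₁+m₂ = M = 0: (-1,1), (0,0), (1,-1)
  (m₁,m₂)=(1,-1): CG² = 3/10, CG = +√(3/10)
  (m₁,m₂)=(0,0): CG² = 2/5, CG = −√(2/5)   ← matches the target
  (m₁,m₂)=(-1,1): CG² = 3/10, CG = +√(3/10)
Pairs with CG² = 2/5: (0,0): −√(2/5)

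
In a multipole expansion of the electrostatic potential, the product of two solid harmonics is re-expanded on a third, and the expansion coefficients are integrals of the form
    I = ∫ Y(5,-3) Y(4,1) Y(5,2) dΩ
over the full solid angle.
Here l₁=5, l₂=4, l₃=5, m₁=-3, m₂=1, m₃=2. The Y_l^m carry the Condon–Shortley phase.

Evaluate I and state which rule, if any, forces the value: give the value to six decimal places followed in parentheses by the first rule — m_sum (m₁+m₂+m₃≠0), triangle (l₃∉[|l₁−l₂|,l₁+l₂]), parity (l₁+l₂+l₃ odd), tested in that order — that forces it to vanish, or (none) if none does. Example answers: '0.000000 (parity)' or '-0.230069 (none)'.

m-sum 0 ✓  L=14 even ✓  1≤5≤9 ✓
Π(2lᵢ+1) = 11×9×11 = 1089
triangle coeff Δ(5,4,5) = 1/3153150
Σ_t [0,4]: t=0:+1/69120 t=1:−1/1728 t=2:+1/576 t=3:−1/1728 t=4:+1/69120 = 7/11520
(3j)²=2/143 [(5 4 5; 0 0 0)], sign=-1
Σ_t [2,4]: t=2:+1/17280 t=3:−1/2880 t=4:+1/6912 = -1/6912
(3j)²=5/429 [(5 4 5; -3 1 2)], sign=+1
⇒ 4πI² = 30/169
I = (-1)√(30/169/(4π)) = -0.11885360
No selection rule forces the value: the integral is nonzero (none).

-0.118854 (none)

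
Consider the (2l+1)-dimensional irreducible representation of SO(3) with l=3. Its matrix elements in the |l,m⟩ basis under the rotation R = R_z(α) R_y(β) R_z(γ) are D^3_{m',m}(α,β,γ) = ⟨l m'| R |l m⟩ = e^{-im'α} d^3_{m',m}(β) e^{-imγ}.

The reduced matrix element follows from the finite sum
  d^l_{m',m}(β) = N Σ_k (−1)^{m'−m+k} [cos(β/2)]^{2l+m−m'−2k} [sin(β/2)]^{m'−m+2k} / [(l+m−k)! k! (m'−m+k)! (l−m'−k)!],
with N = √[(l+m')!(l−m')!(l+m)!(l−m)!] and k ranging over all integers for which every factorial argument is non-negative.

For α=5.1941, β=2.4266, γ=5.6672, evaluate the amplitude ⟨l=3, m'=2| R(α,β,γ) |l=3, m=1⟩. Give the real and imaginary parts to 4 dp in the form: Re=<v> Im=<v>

Split into d^3_{2,1}(β=2.4266) × two z-phases.
With c≡cos(β/2)=0.349930 and s≡sin(β/2)=0.936776, N=[120·1·24·2]^{1/2}=75.894664
The bounds max(0,m−m')=0 and min(l+m,l−m')=1 give 2 terms
  k=0: (−1)^1·75.8947/(24)·0.3499^5·0.9368^1 = -0.015543
  k=1: (−1)^2·75.8947/(12)·0.3499^3·0.9368^3 = +0.222782
d^3_{2,1}(2.4266) = -0.015543 +0.222782 = +0.207239
D = (-0.570713+0.821149i)·(+0.207239)·(+0.816205+0.577763i) = -0.194856+0.070563i

Re=-0.1949 Im=0.0706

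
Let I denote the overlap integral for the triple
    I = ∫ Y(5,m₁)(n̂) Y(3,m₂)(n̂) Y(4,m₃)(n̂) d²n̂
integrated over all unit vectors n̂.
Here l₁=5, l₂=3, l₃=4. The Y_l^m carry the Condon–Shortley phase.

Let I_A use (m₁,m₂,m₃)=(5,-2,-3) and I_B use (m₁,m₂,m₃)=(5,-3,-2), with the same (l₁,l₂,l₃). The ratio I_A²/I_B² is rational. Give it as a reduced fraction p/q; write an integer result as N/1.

l's match ⇒ only the (l;m) 3-j factors differ between A and B.
A: triangle coeff Δ(5,3,4) = 1/180180; Σ_t [0,0]: t=0:+1/17280 = 1/17280; (3j)²=35/858 [(5 3 4; 5 -2 -3)], sign=-1
B: triangle coeff Δ(5,3,4) = 1/180180; Σ_t [0,0]: t=0:+1/34560 = 1/34560; (3j)²=5/286 [(5 3 4; 5 -3 -2)], sign=+1
I_A²/I_B² = (35/858)/(5/286) = 7/3

7/3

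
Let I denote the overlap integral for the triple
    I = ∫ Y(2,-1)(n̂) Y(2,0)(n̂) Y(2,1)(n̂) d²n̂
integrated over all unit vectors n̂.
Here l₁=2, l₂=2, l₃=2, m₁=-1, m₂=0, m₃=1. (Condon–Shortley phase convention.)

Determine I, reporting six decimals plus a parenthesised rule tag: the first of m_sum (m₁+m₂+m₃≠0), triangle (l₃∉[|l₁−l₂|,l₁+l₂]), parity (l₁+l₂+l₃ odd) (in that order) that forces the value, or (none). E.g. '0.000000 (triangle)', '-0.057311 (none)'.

-0.090112 (none)

Rules hold: Σm=0, L=6 even, 0≤2≤4.
N = 5·5·5 = 125
Δ = 2!·2!·2!/7! = 1/630
Racah Σ t=0..2: t=0:+1/8 t=1:−1/1 t=2:+1/8 = -3/4
⇒ 3j(2 2 2; 0 0 0)² = 2/35, sgn -1
Racah Σ t=1..2: t=1:−1/2 t=2:+1/4 = -1/4
⇒ 3j(2 2 2; -1 0 1)² = 1/70, sgn +1
4πI² = N·(3j₀)²·(3jₘ)² = 5/49
I = -1·√(0.102041/4π) = -0.09011188
No selection rule forces the value: the integral is nonzero (none).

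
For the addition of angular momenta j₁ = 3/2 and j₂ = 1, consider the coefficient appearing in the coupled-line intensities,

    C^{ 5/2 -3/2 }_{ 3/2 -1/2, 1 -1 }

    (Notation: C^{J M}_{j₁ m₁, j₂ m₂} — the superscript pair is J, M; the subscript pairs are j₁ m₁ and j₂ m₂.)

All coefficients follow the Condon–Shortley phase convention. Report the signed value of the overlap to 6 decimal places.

+√(3/5) = +0.774597

triangle: 0!*3!*2!/6! = 12/720
(j±m)!: 1!*2!*0!*2!*1!*4! = 96
prefactor² = (2J+1)*Δ*N² = 48/5
  k=0: +1/(0!*0!*2!*0!*1!*2!) = 1/4
Σ = 1/4  ⇒  CG² = 48/5*(1/4)² = 3/5
CG = +√(3/5) = +0.774597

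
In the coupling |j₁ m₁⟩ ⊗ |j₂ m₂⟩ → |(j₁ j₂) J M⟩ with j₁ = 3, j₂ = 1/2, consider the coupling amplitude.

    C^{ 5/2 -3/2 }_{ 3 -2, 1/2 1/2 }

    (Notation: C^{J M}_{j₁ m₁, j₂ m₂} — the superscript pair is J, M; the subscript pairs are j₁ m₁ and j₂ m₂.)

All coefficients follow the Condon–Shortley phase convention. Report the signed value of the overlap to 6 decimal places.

triangle: 1!·5!·0!/7! = 120/5040
(j±m)!: 1!·5!·1!·0!·1!·4! = 2880
prefactor² = (2J+1)·Δ·N² = 2880/7
  k=1: −1/(1!·0!·4!·0!·1!·0!) = -1/24
Σ = -1/24  ⇒  CG² = 2880/7·(-1/24)² = 5/7
CG = −√(5/7) = -0.845154

−√(5/7) ≈ -0.845154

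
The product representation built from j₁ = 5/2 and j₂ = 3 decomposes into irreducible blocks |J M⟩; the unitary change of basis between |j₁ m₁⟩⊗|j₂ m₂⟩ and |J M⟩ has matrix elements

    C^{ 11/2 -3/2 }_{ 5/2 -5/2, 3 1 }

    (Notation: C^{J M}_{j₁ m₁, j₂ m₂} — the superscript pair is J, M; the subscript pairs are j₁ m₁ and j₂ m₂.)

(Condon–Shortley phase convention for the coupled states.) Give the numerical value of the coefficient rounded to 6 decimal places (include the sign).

+√(1/22) = +0.213201

j₁+j₂−J=0  J+j₁−j₂=5  J−j₁+j₂=6  j₁+j₂+J+1=12
(j₁±m₁, j₂±m₂, J±M) = (0,5,4,2,4,7)
P² = 16588800/11
sum k=0..0:
  [0] +1/5760 = 1/5760
S = 1/5760
C² = P²·S² = 1/22 ; C = +0.213201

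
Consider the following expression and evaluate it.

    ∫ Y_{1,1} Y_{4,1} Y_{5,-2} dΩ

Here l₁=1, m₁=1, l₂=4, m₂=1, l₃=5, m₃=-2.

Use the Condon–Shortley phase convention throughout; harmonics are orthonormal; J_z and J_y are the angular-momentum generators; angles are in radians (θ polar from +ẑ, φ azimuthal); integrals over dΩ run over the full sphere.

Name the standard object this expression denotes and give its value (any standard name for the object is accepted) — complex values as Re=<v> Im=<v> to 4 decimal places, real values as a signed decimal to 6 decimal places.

Gaunt coefficient, +0.225034

This is a Gaunt coefficient — the integral of a triple product of spherical harmonics over the sphere.
Checks pass: Σm=0; 10 even; l₃=5∈[3,5].
(2·1+1)(2·4+1)(2·5+1) = 297
Δ: 0! 2! 8! / 11! → 1/495
sum: t=0:+1/576 = 1/576
3j²(1 4 5; 0 0 0) = Δ·Π!·Σ² = 5/99  (sign -1)
sum: t=0:+1/1440 = 1/1440
3j²(1 4 5; 1 1 -2) = Δ·Π!·Σ² = 7/165  (sign -1)
combine: 4πI² = 297·5/99·7/165 = 7/11
take √, sign +1: I = 0.22503380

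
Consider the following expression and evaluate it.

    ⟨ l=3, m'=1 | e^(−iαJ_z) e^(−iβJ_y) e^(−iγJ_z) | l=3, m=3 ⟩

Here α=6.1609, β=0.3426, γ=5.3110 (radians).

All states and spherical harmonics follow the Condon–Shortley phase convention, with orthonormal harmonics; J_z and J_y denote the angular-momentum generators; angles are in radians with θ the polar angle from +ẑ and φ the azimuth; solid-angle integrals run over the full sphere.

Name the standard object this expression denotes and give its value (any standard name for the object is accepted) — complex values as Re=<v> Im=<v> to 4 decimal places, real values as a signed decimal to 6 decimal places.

This is a Wigner D-matrix element — the rotation-matrix element ⟨l m'| R(α,β,γ) |l m⟩ in the angular-momentum basis.
First d^3_{1,3}(β=0.3426), then the phase factors e^{-i(1)α} and e^{-i(3)γ}:
c=cos(0.342600/2)=0.985364, s=sin(0.342600/2)=0.170463; N=√[24·2·720·1]=185.903201
Admissible k: 2..2 (factorial args all ≥0)
  k=2: (−1)^0·185.9032/(48)·0.9854^4·0.1705^2 = +0.106095
d^3_{1,3}(0.3426) = +0.106095
Attach z-rotation phases: D = e^{-i(1)(6.1609)}·(+0.106095)·e^{-i(3)(5.3110)} = -0.105535+0.010882i

Wigner D-matrix element, Re=-0.1055 Im=0.0109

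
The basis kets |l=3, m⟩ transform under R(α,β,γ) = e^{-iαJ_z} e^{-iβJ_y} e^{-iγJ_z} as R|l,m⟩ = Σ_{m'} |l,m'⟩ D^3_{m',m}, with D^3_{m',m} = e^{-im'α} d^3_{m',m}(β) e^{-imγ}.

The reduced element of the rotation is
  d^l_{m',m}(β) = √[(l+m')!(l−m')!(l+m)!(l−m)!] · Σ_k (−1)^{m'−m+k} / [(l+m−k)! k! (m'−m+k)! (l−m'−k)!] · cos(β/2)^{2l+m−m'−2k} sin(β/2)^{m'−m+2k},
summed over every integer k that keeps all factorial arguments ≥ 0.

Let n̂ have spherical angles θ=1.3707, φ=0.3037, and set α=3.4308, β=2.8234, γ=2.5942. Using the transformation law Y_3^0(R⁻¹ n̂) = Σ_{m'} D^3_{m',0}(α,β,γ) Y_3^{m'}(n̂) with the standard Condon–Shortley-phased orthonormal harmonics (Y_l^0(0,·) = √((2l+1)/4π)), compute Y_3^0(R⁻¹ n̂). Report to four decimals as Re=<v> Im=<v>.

Re=0.3278 Im=0.0000

Need the full column D^3_{m',0} for m'=−3..3 at α=3.4308, β=2.8234, γ=2.5942.
cos(β/2)=0.158426, sin(β/2)=0.987371
d^3_{-3,0}: single k=3 term ⇒ +0.017117;  D = -0.011069-0.013057i
d^3_{-2,0}: k∈[2..3] ⇒ +0.003364 -0.130658 = -0.127294;  D = -0.106587-0.069591i
d^3_{-1,0}: k∈[1..3] ⇒ +0.000341 -0.039777 +0.515014 = +0.475578;  D = -0.455827-0.135631i
d^3_{0,0}: k∈[0..3] ⇒ +0.000016 -0.005527 +0.214692 -0.926578 = -0.717397;  D = -0.717397+0.000000i
d^3_{1,0}: k∈[0..2] ⇒ -0.000341 +0.039777 -0.515014 = -0.475578;  D = +0.455827-0.135631i
d^3_{2,0}: k∈[0..1] ⇒ +0.003364 -0.130658 = -0.127294;  D = -0.106587+0.069591i
d^3_{3,0}: single k=0 term ⇒ -0.017117;  D = +0.011069-0.013057i
Y_3^{m'}(θ=1.3707,φ=0.3037) and Σ D·Y over m':
  (-0.0111-0.0131i)·(+0.2407-0.3103i)  (-0.1066-0.0696i)·(+0.1602-0.1114i)  (-0.4558-0.1356i)·(-0.2425+0.0760i)  (-0.7174+0.0000i)·(-0.2079+0.0000i)  (+0.4558-0.1356i)·(+0.2425+0.0760i)  (-0.1066+0.0696i)·(+0.1602+0.1114i)  (+0.0111-0.0131i)·(-0.2407-0.3103i)
Y_3^0(R⁻¹ n̂) = +0.327767+0.000000i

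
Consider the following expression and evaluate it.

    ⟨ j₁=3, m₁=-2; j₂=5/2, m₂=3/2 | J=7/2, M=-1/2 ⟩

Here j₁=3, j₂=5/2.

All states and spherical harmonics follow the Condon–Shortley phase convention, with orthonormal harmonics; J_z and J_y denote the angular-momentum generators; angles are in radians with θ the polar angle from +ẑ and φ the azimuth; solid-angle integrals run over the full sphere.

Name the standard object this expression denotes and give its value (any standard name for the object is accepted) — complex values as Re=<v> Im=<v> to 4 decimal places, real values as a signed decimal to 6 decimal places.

Clebsch–Gordan coefficient, +√(20/63) ≈ +0.563436

This is a Clebsch–Gordan (vector-coupling) coefficient.
j₁+j₂−J=2  J+j₁−j₂=4  J−j₁+j₂=3  j₁+j₂+J+1=10
(j₁±m₁, j₂±m₂, J±M) = (1,5,4,1,3,4)
P² = 9216/35
sum k=1..2:
  [1] −1/144 = -1/144
  [2] +1/24 = 1/24
S = 5/144
C² = P²·S² = 20/63 ; C = +0.563436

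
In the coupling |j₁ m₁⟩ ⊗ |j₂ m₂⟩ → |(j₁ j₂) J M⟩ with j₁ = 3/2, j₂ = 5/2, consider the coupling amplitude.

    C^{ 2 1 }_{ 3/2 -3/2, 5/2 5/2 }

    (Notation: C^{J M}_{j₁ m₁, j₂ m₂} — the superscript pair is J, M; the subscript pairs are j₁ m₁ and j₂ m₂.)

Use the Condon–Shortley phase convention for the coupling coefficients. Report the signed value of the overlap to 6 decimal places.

j₁+j₂−J=2  J+j₁−j₂=1  J−j₁+j₂=3  j₁+j₂+J+1=7
(j₁±m₁, j₂±m₂, J±M) = (0,3,5,0,3,1)
P² = 360/7
sum k=2..2:
  [2] +1/12 = 1/12
S = 1/12
C² = P²·S² = 5/14 ; C = +0.597614

+0.597614  (= +√(5/14))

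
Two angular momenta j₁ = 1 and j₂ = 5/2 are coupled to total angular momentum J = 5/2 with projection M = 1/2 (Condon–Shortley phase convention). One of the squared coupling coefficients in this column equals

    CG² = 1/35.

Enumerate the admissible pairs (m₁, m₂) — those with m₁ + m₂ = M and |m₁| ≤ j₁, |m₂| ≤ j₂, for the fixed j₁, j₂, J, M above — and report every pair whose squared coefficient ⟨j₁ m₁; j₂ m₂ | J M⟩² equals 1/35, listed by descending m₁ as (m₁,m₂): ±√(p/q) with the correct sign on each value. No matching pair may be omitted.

(0,1/2): −√(1/35)

Admissible pairs with m₁+m₂ = M = 1/2: (-1,3/2), (0,1/2), (1,-1/2)
  (m₁,m₂)=(1,-1/2): CG² = 18/35, CG = +√(18/35)
  (m₁,m₂)=(0,1/2): CG² = 1/35, CG = −√(1/35)   ← matches the target
  (m₁,m₂)=(-1,3/2): CG² = 16/35, CG = −√(16/35)
Pairs with CG² = 1/35: (0,1/2): −√(1/35)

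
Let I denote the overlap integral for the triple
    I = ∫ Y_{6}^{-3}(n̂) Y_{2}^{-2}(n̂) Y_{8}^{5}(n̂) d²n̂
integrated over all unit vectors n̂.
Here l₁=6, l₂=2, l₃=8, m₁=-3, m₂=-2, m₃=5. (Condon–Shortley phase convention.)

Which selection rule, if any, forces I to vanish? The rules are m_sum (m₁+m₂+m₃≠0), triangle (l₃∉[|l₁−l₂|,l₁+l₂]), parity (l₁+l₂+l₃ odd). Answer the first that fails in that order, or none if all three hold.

azimuthal sum: -3 − 2 + 5 = 0  ✓
4 ≤ 8 ≤ 8 (triangle on l)  ✓
L = 6 + 2 + 8 = 16 (even)  ✓

none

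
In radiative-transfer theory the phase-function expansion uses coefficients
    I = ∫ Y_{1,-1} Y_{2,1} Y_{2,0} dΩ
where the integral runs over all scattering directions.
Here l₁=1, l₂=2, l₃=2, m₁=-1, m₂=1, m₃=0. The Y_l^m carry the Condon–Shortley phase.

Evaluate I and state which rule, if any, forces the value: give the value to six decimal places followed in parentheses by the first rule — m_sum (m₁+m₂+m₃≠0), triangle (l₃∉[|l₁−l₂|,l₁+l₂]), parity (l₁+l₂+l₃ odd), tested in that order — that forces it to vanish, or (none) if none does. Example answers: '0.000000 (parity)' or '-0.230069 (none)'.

0.000000 (parity)

L=5 odd ⇒ parity kills the (l;000) factor ⇒ I = 0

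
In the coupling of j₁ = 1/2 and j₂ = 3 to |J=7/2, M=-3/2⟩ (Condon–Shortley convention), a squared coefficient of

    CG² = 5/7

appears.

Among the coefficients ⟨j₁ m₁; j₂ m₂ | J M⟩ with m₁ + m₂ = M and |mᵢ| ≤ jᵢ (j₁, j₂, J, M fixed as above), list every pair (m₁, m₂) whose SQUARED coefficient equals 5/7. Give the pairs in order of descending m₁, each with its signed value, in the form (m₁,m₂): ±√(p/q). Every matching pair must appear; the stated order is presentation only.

Admissible pairs with m₁+m₂ = M = -3/2: (-1/2,-1), (1/2,-2)
  (m₁,m₂)=(1/2,-2): CG² = 2/7, CG = +√(2/7)
  (m₁,m₂)=(-1/2,-1): CG² = 5/7, CG = +√(5/7)   ← matches the target
Pairs with CG² = 5/7: (-1/2,-1): +√(5/7)

(-1/2,-1): +√(5/7)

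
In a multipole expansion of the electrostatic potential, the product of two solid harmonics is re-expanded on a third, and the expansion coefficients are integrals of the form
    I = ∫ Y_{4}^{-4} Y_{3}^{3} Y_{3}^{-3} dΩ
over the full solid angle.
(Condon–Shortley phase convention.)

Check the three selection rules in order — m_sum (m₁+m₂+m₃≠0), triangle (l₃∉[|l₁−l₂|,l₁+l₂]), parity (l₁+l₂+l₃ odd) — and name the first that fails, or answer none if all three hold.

m_sum

Σmᵢ = -4  ✗
l₃∈[|l₁−l₂|,l₁+l₂]=[1,7], have l₃=3
Σlᵢ = 10 ⇒ even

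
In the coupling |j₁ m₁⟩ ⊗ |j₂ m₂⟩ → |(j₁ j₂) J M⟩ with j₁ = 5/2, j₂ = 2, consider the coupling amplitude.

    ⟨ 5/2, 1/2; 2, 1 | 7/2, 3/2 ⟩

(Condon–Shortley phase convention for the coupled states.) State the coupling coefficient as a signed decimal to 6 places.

−√(2/21) ≈ -0.308607

j₁+j₂−J=1  J+j₁−j₂=4  J−j₁+j₂=3  j₁+j₂+J+1=9
(j₁±m₁, j₂±m₂, J±M) = (3,2,3,1,5,2)
P² = 384/7
sum k=0..1:
  [0] +1/24 = 1/24
  [1] −1/12 = -1/12
S = -1/24
C² = P²·S² = 2/21 ; C = -0.308607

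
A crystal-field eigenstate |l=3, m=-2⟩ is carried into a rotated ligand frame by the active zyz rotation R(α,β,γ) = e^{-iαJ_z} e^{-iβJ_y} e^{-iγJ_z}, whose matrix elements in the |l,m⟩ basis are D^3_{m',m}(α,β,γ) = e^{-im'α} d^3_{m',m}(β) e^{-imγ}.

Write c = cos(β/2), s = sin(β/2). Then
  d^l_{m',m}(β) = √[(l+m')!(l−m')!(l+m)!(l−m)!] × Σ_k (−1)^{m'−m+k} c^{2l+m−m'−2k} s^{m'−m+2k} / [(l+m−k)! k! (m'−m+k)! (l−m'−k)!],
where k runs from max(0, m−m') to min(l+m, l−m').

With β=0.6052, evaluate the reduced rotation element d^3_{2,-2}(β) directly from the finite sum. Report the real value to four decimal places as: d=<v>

d^3_{2,-2}(β=0.6052) via the finite sum:
Half-angle: c=0.954565, s=0.298003. N=√(120·1·1·120)=120.000000
The bounds max(0,m−m')=0 and min(l+m,l−m')=1 give 2 terms
  k=0: (−1)^4·120.0000/(24)·0.9546^2·0.2980^4 = +0.035931
  k=1: (−1)^5·120.0000/(120)·0.9546^0·0.2980^6 = -0.000700
d^3_{2,-2}(0.6052) = +0.035931 -0.000700 = +0.035230

d=0.0352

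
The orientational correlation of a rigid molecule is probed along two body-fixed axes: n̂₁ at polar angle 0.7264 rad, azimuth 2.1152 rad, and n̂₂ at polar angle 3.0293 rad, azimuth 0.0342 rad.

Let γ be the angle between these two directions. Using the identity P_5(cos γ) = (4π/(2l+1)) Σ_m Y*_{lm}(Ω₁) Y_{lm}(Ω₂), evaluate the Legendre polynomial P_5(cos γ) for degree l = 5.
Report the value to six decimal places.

0.416549

Summing Y*_{l m}(θ₁,φ₁)·Y_{l m}(θ₂,φ₂) over m ∈ [−5, 5]; prefactor 4π/(2·5+1) = 1.142397:
  term(m=-5) = -0.000000-0.000000i   from Y*(Ω₁)=-0.024438-0.054787i, Y(Ω₂)=+0.000008-0.000001i
  term(m=-4) = +0.000022-0.000044i   from Y*(Ω₁)=-0.121763+0.175402i, Y(Ω₂)=-0.000228+0.000031i
  term(m=-3) = +0.001567-0.000063i   from Y*(Ω₁)=+0.407662+0.025477i, Y(Ω₂)=+0.003819-0.000393i
  term(m=-2) = +0.008207+0.013375i   from Y*(Ω₁)=-0.175287-0.335066i, Y(Ω₂)=-0.041400+0.002836i
  term(m=-1) = +0.007566-0.013520i   from Y*(Ω₁)=+0.029219-0.048262i, Y(Ω₂)=+0.274458-0.009390i
  term(m=+0) = +0.329903+0.000000i   from Y*(Ω₁)=-0.388511-0.000000i, Y(Ω₂)=-0.849146+0.000000i
  term(m=+1) = +0.007566+0.013520i   from Y*(Ω₁)=-0.029219-0.048262i, Y(Ω₂)=-0.274458-0.009390i
  term(m=+2) = +0.008207-0.013375i   from Y*(Ω₁)=-0.175287+0.335066i, Y(Ω₂)=-0.041400-0.002836i
  term(m=+3) = +0.001567+0.000063i   from Y*(Ω₁)=-0.407662+0.025477i, Y(Ω₂)=-0.003819-0.000393i
  term(m=+4) = +0.000022+0.000044i   from Y*(Ω₁)=-0.121763-0.175402i, Y(Ω₂)=-0.000228-0.000031i
  term(m=+5) = -0.000000+0.000000i   from Y*(Ω₁)=+0.024438-0.054787i, Y(Ω₂)=-0.000008-0.000001i
Accumulated sum +0.364627+0.000000i; after 4π/(2l+1) scaling, +0.416549+0.000000i ⇒ P_5 = 0.416549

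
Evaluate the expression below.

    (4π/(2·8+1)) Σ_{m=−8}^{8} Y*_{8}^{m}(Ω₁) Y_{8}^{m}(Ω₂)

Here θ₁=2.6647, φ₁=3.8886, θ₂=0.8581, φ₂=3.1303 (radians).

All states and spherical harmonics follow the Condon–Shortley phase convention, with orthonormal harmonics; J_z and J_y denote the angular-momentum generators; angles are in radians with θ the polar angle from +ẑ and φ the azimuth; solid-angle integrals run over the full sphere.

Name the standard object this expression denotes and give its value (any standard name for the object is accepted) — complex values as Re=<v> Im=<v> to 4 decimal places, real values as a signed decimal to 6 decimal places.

Legendre polynomial (addition theorem), -0.269682

This sum is the spherical-harmonic addition theorem: it equals the Legendre polynomial P_l(cos γ) of the angle γ between the two directions.
Addition theorem: P_8(cos γ) = (4π/17) Σ_m Y*_{lm}(Ω₁) Y_{lm}(Ω₂), m = −8…8:
  [-8]  conj(Y_{8,-8})(Ω₁) = 0.00097 - 0.00031j ; Y_{8,-8}(Ω₂) = 0.05512 + 0.00499j ; Δ = 0.00005 - 0.00001j
  [-7]  conj(Y_{8,-7})(Ω₁) = 0.00388 - 0.00684j ; Y_{8,-7}(Ω₂) = -0.19074 - 0.01511j ; Δ = -0.00084 + 0.00125j
  [-6]  conj(Y_{8,-6})(Ω₁) = -0.00871 - 0.03716j ; Y_{8,-6}(Ω₂) = 0.38136 + 0.02588j ; Δ = -0.00236 - 0.01440j
  [-5]  conj(Y_{8,-5})(Ω₁) = -0.10788 - 0.07277j ; Y_{8,-5}(Ω₂) = -0.44925 - 0.02539j ; Δ = 0.04662 + 0.03543j
  [-4]  conj(Y_{8,-4})(Ω₁) = -0.31127 + 0.04818j ; Y_{8,-4}(Ω₂) = 0.19555 + 0.00884j ; Δ = -0.06129 + 0.00667j
  [-3]  conj(Y_{8,-3})(Ω₁) = -0.31585 + 0.39848j ; Y_{8,-3}(Ω₂) = 0.24404 + 0.00827j ; Δ = -0.08037 + 0.09463j
  [-2]  conj(Y_{8,-2})(Ω₁) = 0.03272 + 0.42527j ; Y_{8,-2}(Ω₂) = -0.34240 - 0.00773j ; Δ = -0.00791 - 0.14587j
  [-1]  conj(Y_{8,-1})(Ω₁) = -0.07268 - 0.06730j ; Y_{8,-1}(Ω₂) = -0.09558 - 0.00108j ; Δ = 0.00687 + 0.00651j
  [+0]  conj(Y_{8,0})(Ω₁) = -0.46575 + 0.00000j ; Y_{8,0}(Ω₂) = 0.35717 + 0.00000j ; Δ = -0.16635 + 0.00000j
  [+1]  conj(Y_{8,1})(Ω₁) = 0.07268 - 0.06730j ; Y_{8,1}(Ω₂) = 0.09558 - 0.00108j ; Δ = 0.00687 - 0.00651j
  [+2]  conj(Y_{8,2})(Ω₁) = 0.03272 - 0.42527j ; Y_{8,2}(Ω₂) = -0.34240 + 0.00773j ; Δ = -0.00791 + 0.14587j
  [+3]  conj(Y_{8,3})(Ω₁) = 0.31585 + 0.39848j ; Y_{8,3}(Ω₂) = -0.24404 + 0.00827j ; Δ = -0.08037 - 0.09463j
  [+4]  conj(Y_{8,4})(Ω₁) = -0.31127 - 0.04818j ; Y_{8,4}(Ω₂) = 0.19555 - 0.00884j ; Δ = -0.06129 - 0.00667j
  [+5]  conj(Y_{8,5})(Ω₁) = 0.10788 - 0.07277j ; Y_{8,5}(Ω₂) = 0.44925 - 0.02539j ; Δ = 0.04662 - 0.03543j
  [+6]  conj(Y_{8,6})(Ω₁) = -0.00871 + 0.03716j ; Y_{8,6}(Ω₂) = 0.38136 - 0.02588j ; Δ = -0.00236 + 0.01440j
  [+7]  conj(Y_{8,7})(Ω₁) = -0.00388 - 0.00684j ; Y_{8,7}(Ω₂) = 0.19074 - 0.01511j ; Δ = -0.00084 - 0.00125j
  [+8]  conj(Y_{8,8})(Ω₁) = 0.00097 + 0.00031j ; Y_{8,8}(Ω₂) = 0.05512 - 0.00499j ; Δ = 0.00005 + 0.00001j
Σ over m = -0.36483 - 0.00000j; ×(4π/17) → -0.26968 - 0.00000j. Real part: -0.269682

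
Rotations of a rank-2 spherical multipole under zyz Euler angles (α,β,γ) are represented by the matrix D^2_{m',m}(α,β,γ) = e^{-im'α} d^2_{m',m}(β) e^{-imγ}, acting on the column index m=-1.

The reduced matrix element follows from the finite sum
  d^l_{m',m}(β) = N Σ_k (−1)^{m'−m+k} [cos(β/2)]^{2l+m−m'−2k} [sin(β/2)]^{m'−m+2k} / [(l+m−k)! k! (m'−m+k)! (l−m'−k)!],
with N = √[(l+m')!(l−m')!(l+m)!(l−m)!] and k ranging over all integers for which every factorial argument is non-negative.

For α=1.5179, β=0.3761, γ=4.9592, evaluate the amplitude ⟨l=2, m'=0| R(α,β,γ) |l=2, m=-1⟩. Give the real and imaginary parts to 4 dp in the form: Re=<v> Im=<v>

Re=-0.1022 Im=0.4057

D^2_{0,-1}(1.5179,0.3761,4.9592) = e^{-i·0·1.5179}·d^2_{0,-1}(0.3761)·e^{-i·-1·4.9592}. Compute d first:
c=cos(0.376100/2)=0.982371, s=sin(0.376100/2)=0.186944; N=√[2·2·1·6]=4.898979
k∈{0,1} keeps every argument non-negative
  k=0: (−1)^1·4.8990/(2)·0.9824^3·0.1869^1 = -0.434123
  k=1: (−1)^2·4.8990/(2)·0.9824^1·0.1869^3 = +0.015721
d^2_{0,-1}(0.3761) = -0.434123 +0.015721 = -0.418402
Phases: e^{-i·(0)·1.5179}=+1.000000+0.000000i, e^{-i·(-1)·4.9592}=+0.244313-0.969696i ⇒ D=-0.102221+0.405722i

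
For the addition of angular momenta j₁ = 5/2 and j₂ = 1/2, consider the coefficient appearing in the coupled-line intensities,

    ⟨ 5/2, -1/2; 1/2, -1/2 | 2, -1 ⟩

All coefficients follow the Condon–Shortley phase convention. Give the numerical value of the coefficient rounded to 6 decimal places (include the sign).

+√(1/3) = +0.577350

j₁+j₂−J=1  J+j₁−j₂=4  J−j₁+j₂=0  j₁+j₂+J+1=6
(j₁±m₁, j₂±m₂, J±M) = (2,3,0,1,1,3)
P² = 12
sum k=0..0:
  [0] +1/6 = 1/6
S = 1/6
C² = P²·S² = 1/3 ; C = +0.577350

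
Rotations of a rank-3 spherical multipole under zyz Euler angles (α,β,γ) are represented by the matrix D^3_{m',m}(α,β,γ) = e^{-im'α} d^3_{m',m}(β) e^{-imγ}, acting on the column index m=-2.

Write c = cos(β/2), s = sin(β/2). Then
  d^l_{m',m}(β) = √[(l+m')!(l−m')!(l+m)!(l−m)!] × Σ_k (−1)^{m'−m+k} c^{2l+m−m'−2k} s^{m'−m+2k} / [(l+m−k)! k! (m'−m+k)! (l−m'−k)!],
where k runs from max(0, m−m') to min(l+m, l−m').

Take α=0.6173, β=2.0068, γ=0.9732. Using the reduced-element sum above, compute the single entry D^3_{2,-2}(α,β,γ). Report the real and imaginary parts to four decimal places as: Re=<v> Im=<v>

Split into d^3_{2,-2}(β=2.0068) × two z-phases.
Half-angle: c=0.537438, s=0.843303. N=√(120·1·1·120)=120.000000
k∈{0,1} keeps every argument non-negative
  k=0: (−1)^4·120.0000/(24)·0.5374^2·0.8433^4 = +0.730402
  k=1: (−1)^5·120.0000/(120)·0.5374^0·0.8433^6 = -0.359668
d^3_{2,-2}(2.0068) = +0.730402 -0.359668 = +0.370734
D = (+0.329899-0.944016i)·(+0.370734)·(-0.366834+0.930286i) = +0.280715+0.242162i

Re=0.2807 Im=0.2422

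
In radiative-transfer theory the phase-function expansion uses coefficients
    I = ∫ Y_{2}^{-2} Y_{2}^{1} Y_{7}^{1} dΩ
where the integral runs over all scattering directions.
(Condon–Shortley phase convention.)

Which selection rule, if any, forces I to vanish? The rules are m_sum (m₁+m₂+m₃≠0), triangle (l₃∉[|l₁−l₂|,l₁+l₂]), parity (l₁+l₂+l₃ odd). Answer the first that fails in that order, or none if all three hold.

Σmᵢ = 0  ✓
l₃∈[|l₁−l₂|,l₁+l₂]=[0,4] required, l₃=7 fails  ✗
Σlᵢ = 11 ⇒ odd

triangle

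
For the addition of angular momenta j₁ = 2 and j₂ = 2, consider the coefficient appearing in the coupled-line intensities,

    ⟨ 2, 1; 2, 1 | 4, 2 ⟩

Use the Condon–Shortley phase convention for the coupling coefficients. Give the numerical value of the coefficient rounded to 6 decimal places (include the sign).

+0.755929  (= +√(4/7))

j₁+j₂−J=0  J+j₁−j₂=4  J−j₁+j₂=4  j₁+j₂+J+1=9
(j₁±m₁, j₂±m₂, J±M) = (3,1,3,1,6,2)
P² = 5184/7
sum k=0..0:
  [0] +1/36 = 1/36
S = 1/36
C² = P²·S² = 4/7 ; C = +0.755929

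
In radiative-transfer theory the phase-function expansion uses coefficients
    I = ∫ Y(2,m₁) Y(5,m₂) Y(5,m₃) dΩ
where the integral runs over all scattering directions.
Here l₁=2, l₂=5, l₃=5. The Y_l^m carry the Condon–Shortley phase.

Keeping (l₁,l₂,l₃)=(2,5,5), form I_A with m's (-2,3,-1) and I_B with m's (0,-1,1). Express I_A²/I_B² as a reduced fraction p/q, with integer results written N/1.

112/81

Shared (l₁,l₂,l₃)=(2,5,5): N and (l;000)² cancel in I_A²/I_B².
A: Δ = 2!·2!·8!/13! = 1/38610; Racah Σ t=2..2: t=2:+1/5760 = 1/5760; ⇒ 3j(2 5 5; -2 3 -1)² = 56/2145, sgn +1
B: Δ = 2!·2!·8!/13! = 1/38610; Racah Σ t=0..2: t=0:+1/2304 t=1:−1/720 t=2:+1/5760 = -1/1280; ⇒ 3j(2 5 5; 0 -1 1)² = 27/1430, sgn -1
I_A²/I_B² = (56/2145)/(27/1430) = 112/81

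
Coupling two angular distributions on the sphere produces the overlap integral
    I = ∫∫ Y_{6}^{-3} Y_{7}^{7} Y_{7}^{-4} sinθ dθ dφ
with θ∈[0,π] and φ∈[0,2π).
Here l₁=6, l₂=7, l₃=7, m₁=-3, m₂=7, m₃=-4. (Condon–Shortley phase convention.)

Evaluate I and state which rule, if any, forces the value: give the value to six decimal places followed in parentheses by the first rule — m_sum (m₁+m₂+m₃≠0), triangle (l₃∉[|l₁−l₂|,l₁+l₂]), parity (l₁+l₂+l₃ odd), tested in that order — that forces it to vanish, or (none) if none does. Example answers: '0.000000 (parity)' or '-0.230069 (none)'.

-0.169125 (none)

m-sum 0 ✓  L=20 even ✓  1≤7≤13 ✓
Π(2lᵢ+1) = 13×15×15 = 2925
triangle coeff Δ(6,7,7) = 1/2444321880
Σ_t [0,6]: t=0:+1/2612736000 t=1:−1/20736000 t=2:+1/1658880 t=3:−1/746496 t=4:+1/1658880 t=5:−1/20736000 t=6:+1/2612736000 = -1/4354560
(3j)²=1000/138567 [(6 7 7; 0 0 0)], sign=+1
Σ_t [6,6]: t=6:+1/1045094400 = 1/1045094400
(3j)²=11/646 [(6 7 7; -3 7 -4)], sign=-1
⇒ 4πI² = 37500/104329
I = (-1)√(37500/104329/(4π)) = -0.16912514
No selection rule forces the value: the integral is nonzero (none).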